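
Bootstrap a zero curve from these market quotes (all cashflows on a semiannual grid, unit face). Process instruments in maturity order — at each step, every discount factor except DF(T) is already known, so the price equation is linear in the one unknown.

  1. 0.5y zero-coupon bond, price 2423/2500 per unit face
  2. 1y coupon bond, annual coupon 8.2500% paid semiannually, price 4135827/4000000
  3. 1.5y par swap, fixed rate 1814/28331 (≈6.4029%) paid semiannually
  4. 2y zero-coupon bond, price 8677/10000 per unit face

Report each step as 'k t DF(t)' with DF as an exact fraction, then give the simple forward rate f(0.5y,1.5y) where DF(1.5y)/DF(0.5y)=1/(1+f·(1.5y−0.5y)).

step 1 [0.5y] zero: DF = P = 2423/2500 ≈ 0.969200
step 2 [1y] bond c/2=33/800: DF=(4135827/4000000 − 33/800·(0.969200))/(1+33/800) = 4773/5000 ≈ 0.954600
step 3 [1.5y] swap r/2=907/28331: DF=(1 − 907/28331·(0.969200+0.954600))/(1+907/28331) = 9093/10000 ≈ 0.909300
step 4 [2y] zero: DF = P = 8677/10000 ≈ 0.867700

1 1/2 2423/2500
2 1 4773/5000
3 3/2 9093/10000
4 2 8677/10000
f(0.5y,1.5y) = ((2423/2500)/(9093/10000) − 1)/(1) = 599/9093 ≈ 6.5875%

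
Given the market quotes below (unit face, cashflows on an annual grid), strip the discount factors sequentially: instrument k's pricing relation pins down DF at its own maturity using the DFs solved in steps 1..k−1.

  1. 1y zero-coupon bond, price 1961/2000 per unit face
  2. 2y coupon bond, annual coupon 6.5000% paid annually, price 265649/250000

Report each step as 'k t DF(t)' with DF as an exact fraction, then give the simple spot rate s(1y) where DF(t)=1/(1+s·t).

step 1 [1y] zero: DF = P = 1961/2000 ≈ 0.980500
step 2 [2y] bond c/1=13/200: DF=(265649/250000 − 13/200·(0.980500))/(1+13/200) = 9379/10000 ≈ 0.937900

1 1 1961/2000
2 2 9379/10000
s(1y) = (1/(1961/2000) − 1)/(1) = 39/1961 ≈ 1.9888%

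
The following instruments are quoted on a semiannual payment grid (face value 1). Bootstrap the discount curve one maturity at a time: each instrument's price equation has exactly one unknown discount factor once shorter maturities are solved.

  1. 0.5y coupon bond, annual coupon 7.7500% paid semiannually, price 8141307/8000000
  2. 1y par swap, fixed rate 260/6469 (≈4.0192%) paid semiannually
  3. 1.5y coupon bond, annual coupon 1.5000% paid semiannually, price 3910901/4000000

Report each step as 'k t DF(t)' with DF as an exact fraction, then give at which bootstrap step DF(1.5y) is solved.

1 1/2 9797/10000
2 1 961/1000
3 3/2 239/250
DF(1.5y) is solved at step 3

step 1 [0.5y] bond c/2=31/800: DF=(8141307/8000000 − 31/800·(0))/(1+31/800) = 9797/10000 ≈ 0.979700
step 2 [1y] swap r/2=130/6469: DF=(1 − 130/6469·(0.979700))/(1+130/6469) = 961/1000 ≈ 0.961000
step 3 [1.5y] bond c/2=3/400: DF=(3910901/4000000 − 3/400·(0.979700+0.961000))/(1+3/400) = 239/250 ≈ 0.956000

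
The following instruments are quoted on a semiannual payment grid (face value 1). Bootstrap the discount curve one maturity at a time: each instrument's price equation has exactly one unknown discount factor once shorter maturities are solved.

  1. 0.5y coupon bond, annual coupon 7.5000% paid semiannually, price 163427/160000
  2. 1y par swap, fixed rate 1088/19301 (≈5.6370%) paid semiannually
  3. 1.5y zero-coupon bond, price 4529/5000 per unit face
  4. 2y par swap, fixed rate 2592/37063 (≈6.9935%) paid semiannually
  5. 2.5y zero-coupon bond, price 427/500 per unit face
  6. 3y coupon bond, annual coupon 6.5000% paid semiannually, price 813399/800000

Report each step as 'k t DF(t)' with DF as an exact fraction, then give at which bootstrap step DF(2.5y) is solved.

step 1 [0.5y] bond c/2=3/80: DF=(163427/160000 − 3/80·(0))/(1+3/80) = 1969/2000 ≈ 0.984500
step 2 [1y] swap r/2=544/19301: DF=(1 − 544/19301·(0.984500))/(1+544/19301) = 591/625 ≈ 0.945600
step 3 [1.5y] zero: DF = P = 4529/5000 ≈ 0.905800
step 4 [2y] swap r/2=1296/37063: DF=(1 − 1296/37063·(0.984500+0.945600+0.905800))/(1+1296/37063) = 544/625 ≈ 0.870400
step 5 [2.5y] zero: DF = P = 427/500 ≈ 0.854000
step 6 [3y] bond c/2=13/400: DF=(813399/800000 − 13/400·(0.984500+0.945600+0.905800+0.870400+0.854000))/(1+13/400) = 2103/2500 ≈ 0.841200

1 1/2 1969/2000
2 1 591/625
3 3/2 4529/5000
4 2 544/625
5 5/2 427/500
6 3 2103/2500
DF(2.5y) is solved at step 5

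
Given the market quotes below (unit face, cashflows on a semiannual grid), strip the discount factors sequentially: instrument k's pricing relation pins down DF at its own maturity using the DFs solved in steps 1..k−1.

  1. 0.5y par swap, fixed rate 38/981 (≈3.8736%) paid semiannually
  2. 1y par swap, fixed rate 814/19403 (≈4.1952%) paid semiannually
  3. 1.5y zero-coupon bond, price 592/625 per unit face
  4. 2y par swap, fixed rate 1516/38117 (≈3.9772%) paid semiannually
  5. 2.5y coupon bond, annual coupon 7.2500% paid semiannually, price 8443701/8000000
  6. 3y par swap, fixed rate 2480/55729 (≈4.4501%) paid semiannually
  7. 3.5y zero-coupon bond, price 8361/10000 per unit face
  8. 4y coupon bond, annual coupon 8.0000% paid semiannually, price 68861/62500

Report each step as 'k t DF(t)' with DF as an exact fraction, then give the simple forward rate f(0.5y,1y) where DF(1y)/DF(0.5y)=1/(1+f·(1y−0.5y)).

1 1/2 981/1000
2 1 9593/10000
3 3/2 592/625
4 2 4621/5000
5 5/2 2213/2500
6 3 219/250
7 7/2 8361/10000
8 4 8129/10000
f(0.5y,1y) = ((981/1000)/(9593/10000) − 1)/(1/2) = 434/9593 ≈ 4.5241%

step 1 [0.5y] swap r/2=19/981: DF=(1 − 19/981·(0))/(1+19/981) = 981/1000 ≈ 0.981000
step 2 [1y] swap r/2=407/19403: DF=(1 − 407/19403·(0.981000))/(1+407/19403) = 9593/10000 ≈ 0.959300
step 3 [1.5y] zero: DF = P = 592/625 ≈ 0.947200
step 4 [2y] swap r/2=758/38117: DF=(1 − 758/38117·(0.981000+0.959300+0.947200))/(1+758/38117) = 4621/5000 ≈ 0.924200
step 5 [2.5y] bond c/2=29/800: DF=(8443701/8000000 − 29/800·(0.981000+0.959300+0.947200+0.924200))/(1+29/800) = 2213/2500 ≈ 0.885200
step 6 [3y] swap r/2=1240/55729: DF=(1 − 1240/55729·(0.981000+0.959300+0.947200+0.924200+0.885200))/(1+1240/55729) = 219/250 ≈ 0.876000
step 7 [3.5y] zero: DF = P = 8361/10000 ≈ 0.836100
step 8 [4y] bond c/2=1/25: DF=(68861/62500 − 1/25·(0.981000+0.959300+0.947200+0.924200+0.885200+0.876000+0.836100))/(1+1/25) = 8129/10000 ≈ 0.812900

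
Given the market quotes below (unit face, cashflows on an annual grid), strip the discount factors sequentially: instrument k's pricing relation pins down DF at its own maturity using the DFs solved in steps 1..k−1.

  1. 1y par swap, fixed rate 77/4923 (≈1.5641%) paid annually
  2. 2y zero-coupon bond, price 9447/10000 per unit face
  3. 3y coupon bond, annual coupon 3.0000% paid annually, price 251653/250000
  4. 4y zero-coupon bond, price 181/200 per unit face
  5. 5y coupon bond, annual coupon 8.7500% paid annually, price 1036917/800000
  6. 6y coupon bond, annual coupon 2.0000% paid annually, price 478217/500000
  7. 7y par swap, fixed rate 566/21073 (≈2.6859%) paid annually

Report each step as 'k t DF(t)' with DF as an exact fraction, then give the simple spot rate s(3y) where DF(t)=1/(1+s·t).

step 1 [1y] swap r/1=77/4923: DF=(1 − 77/4923·(0))/(1+77/4923) = 4923/5000 ≈ 0.984600
step 2 [2y] zero: DF = P = 9447/10000 ≈ 0.944700
step 3 [3y] bond c/1=3/100: DF=(251653/250000 − 3/100·(0.984600+0.944700))/(1+3/100) = 9211/10000 ≈ 0.921100
step 4 [4y] zero: DF = P = 181/200 ≈ 0.905000
step 5 [5y] bond c/1=7/80: DF=(1036917/800000 − 7/80·(0.984600+0.944700+0.921100+0.905000))/(1+7/80) = 8897/10000 ≈ 0.889700
step 6 [6y] bond c/1=1/50: DF=(478217/500000 − 1/50·(0.984600+0.944700+0.921100+0.905000+0.889700))/(1+1/50) = 4233/5000 ≈ 0.846600
step 7 [7y] swap r/1=566/21073: DF=(1 − 566/21073·(0.984600+0.944700+0.921100+0.905000+0.889700+0.846600))/(1+566/21073) = 4151/5000 ≈ 0.830200

1 1 4923/5000
2 2 9447/10000
3 3 9211/10000
4 4 181/200
5 5 8897/10000
6 6 4233/5000
7 7 4151/5000
s(3y) = (1/(9211/10000) − 1)/(3) = 263/9211 ≈ 2.8553%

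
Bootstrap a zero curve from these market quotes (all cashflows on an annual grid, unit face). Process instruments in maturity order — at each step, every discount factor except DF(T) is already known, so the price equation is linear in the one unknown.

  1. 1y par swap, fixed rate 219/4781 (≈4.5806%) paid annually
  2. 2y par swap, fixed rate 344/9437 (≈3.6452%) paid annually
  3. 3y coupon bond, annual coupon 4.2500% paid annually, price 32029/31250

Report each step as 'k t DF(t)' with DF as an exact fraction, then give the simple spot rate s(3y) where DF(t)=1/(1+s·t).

step 1 [1y] swap r/1=219/4781: DF=(1 − 219/4781·(0))/(1+219/4781) = 4781/5000 ≈ 0.956200
step 2 [2y] swap r/1=344/9437: DF=(1 − 344/9437·(0.956200))/(1+344/9437) = 582/625 ≈ 0.931200
step 3 [3y] bond c/1=17/400: DF=(32029/31250 − 17/400·(0.956200+0.931200))/(1+17/400) = 4531/5000 ≈ 0.906200

1 1 4781/5000
2 2 582/625
3 3 4531/5000
s(3y) = (1/(4531/5000) − 1)/(3) = 469/13593 ≈ 3.4503%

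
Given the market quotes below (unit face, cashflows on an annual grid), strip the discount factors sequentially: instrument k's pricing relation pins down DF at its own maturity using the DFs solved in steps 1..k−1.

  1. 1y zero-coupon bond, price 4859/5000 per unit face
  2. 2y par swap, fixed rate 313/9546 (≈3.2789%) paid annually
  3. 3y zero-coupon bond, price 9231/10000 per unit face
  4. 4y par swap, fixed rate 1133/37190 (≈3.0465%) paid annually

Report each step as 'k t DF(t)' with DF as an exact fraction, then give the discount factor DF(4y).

1 1 4859/5000
2 2 4687/5000
3 3 9231/10000
4 4 8867/10000
DF(4y) = 8867/10000 ≈ 0.886700

step 1 [1y] zero: DF = P = 4859/5000 ≈ 0.971800
step 2 [2y] swap r/1=313/9546: DF=(1 − 313/9546·(0.971800))/(1+313/9546) = 4687/5000 ≈ 0.937400
step 3 [3y] zero: DF = P = 9231/10000 ≈ 0.923100
step 4 [4y] swap r/1=1133/37190: DF=(1 − 1133/37190·(0.971800+0.937400+0.923100))/(1+1133/37190) = 8867/10000 ≈ 0.886700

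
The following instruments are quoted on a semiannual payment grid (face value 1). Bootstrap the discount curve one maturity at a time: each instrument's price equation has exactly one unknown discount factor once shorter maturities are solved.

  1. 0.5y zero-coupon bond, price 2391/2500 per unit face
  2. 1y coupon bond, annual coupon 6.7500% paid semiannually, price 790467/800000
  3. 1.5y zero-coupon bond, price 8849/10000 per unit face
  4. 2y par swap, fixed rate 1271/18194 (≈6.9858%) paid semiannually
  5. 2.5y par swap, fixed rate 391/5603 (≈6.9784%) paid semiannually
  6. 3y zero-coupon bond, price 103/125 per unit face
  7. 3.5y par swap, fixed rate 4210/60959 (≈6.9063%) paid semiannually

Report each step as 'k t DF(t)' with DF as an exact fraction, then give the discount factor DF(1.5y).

1 1/2 2391/2500
2 1 4623/5000
3 3/2 8849/10000
4 2 8729/10000
5 5/2 2109/2500
6 3 103/125
7 7/2 1579/2000
DF(1.5y) = 8849/10000 ≈ 0.884900

step 1 [0.5y] zero: DF = P = 2391/2500 ≈ 0.956400
step 2 [1y] bond c/2=27/800: DF=(790467/800000 − 27/800·(0.956400))/(1+27/800) = 4623/5000 ≈ 0.924600
step 3 [1.5y] zero: DF = P = 8849/10000 ≈ 0.884900
step 4 [2y] swap r/2=1271/36388: DF=(1 − 1271/36388·(0.956400+0.924600+0.884900))/(1+1271/36388) = 8729/10000 ≈ 0.872900
step 5 [2.5y] swap r/2=391/11206: DF=(1 − 391/11206·(0.956400+0.924600+0.884900+0.872900))/(1+391/11206) = 2109/2500 ≈ 0.843600
step 6 [3y] zero: DF = P = 103/125 ≈ 0.824000
step 7 [3.5y] swap r/2=2105/60959: DF=(1 − 2105/60959·(0.956400+0.924600+0.884900+0.872900+0.843600+0.824000))/(1+2105/60959) = 1579/2000 ≈ 0.789500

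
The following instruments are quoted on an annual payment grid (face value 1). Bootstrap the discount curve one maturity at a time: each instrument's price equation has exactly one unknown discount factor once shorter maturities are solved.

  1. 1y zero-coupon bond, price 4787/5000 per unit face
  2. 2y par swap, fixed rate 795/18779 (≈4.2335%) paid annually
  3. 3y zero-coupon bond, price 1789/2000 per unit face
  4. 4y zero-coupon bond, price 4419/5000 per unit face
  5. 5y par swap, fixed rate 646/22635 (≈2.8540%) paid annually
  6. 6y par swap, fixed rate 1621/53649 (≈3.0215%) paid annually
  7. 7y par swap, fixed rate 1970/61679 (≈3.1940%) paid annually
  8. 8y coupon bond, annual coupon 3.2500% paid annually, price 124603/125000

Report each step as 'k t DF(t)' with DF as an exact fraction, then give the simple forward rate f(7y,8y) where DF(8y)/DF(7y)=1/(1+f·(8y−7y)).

1 1 4787/5000
2 2 1841/2000
3 3 1789/2000
4 4 4419/5000
5 5 2177/2500
6 6 8379/10000
7 7 803/1000
8 8 7713/10000
f(7y,8y) = ((803/1000)/(7713/10000) − 1)/(1) = 317/7713 ≈ 4.1099%

step 1 [1y] zero: DF = P = 4787/5000 ≈ 0.957400
step 2 [2y] swap r/1=795/18779: DF=(1 − 795/18779·(0.957400))/(1+795/18779) = 1841/2000 ≈ 0.920500
step 3 [3y] zero: DF = P = 1789/2000 ≈ 0.894500
step 4 [4y] zero: DF = P = 4419/5000 ≈ 0.883800
step 5 [5y] swap r/1=646/22635: DF=(1 − 646/22635·(0.957400+0.920500+0.894500+0.883800))/(1+646/22635) = 2177/2500 ≈ 0.870800
step 6 [6y] swap r/1=1621/53649: DF=(1 − 1621/53649·(0.957400+0.920500+0.894500+0.883800+0.870800))/(1+1621/53649) = 8379/10000 ≈ 0.837900
step 7 [7y] swap r/1=1970/61679: DF=(1 − 1970/61679·(0.957400+0.920500+0.894500+0.883800+0.870800+0.837900))/(1+1970/61679) = 803/1000 ≈ 0.803000
step 8 [8y] bond c/1=13/400: DF=(124603/125000 − 13/400·(0.957400+0.920500+0.894500+0.883800+0.870800+0.837900+0.803000))/(1+13/400) = 7713/10000 ≈ 0.771300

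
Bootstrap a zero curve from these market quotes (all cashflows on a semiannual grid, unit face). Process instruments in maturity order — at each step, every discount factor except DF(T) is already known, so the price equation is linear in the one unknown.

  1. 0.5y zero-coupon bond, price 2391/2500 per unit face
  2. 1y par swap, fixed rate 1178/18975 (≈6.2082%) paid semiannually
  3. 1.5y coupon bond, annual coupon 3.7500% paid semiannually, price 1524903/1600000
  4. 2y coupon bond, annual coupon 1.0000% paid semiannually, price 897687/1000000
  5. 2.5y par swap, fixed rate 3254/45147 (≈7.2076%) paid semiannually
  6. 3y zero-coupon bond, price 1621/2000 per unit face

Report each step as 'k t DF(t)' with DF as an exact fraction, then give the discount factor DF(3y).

step 1 [0.5y] zero: DF = P = 2391/2500 ≈ 0.956400
step 2 [1y] swap r/2=589/18975: DF=(1 − 589/18975·(0.956400))/(1+589/18975) = 9411/10000 ≈ 0.941100
step 3 [1.5y] bond c/2=3/160: DF=(1524903/1600000 − 3/160·(0.956400+0.941100))/(1+3/160) = 4503/5000 ≈ 0.900600
step 4 [2y] bond c/2=1/200: DF=(897687/1000000 − 1/200·(0.956400+0.941100+0.900600))/(1+1/200) = 8793/10000 ≈ 0.879300
step 5 [2.5y] swap r/2=1627/45147: DF=(1 − 1627/45147·(0.956400+0.941100+0.900600+0.879300))/(1+1627/45147) = 8373/10000 ≈ 0.837300
step 6 [3y] zero: DF = P = 1621/2000 ≈ 0.810500

1 1/2 2391/2500
2 1 9411/10000
3 3/2 4503/5000
4 2 8793/10000
5 5/2 8373/10000
6 3 1621/2000
DF(3y) = 1621/2000 ≈ 0.810500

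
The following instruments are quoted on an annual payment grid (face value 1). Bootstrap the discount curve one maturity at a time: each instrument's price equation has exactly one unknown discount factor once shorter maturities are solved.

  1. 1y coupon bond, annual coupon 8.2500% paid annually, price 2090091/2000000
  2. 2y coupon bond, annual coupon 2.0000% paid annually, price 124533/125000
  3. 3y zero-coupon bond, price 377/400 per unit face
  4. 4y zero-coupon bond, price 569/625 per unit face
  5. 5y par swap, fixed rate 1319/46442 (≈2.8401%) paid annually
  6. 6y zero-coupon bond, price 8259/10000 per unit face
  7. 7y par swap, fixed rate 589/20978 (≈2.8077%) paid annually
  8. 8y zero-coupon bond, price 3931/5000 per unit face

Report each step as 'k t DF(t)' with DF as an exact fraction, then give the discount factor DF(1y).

step 1 [1y] bond c/1=33/400: DF=(2090091/2000000 − 33/400·(0))/(1+33/400) = 4827/5000 ≈ 0.965400
step 2 [2y] bond c/1=1/50: DF=(124533/125000 − 1/50·(0.965400))/(1+1/50) = 4789/5000 ≈ 0.957800
step 3 [3y] zero: DF = P = 377/400 ≈ 0.942500
step 4 [4y] zero: DF = P = 569/625 ≈ 0.910400
step 5 [5y] swap r/1=1319/46442: DF=(1 − 1319/46442·(0.965400+0.957800+0.942500+0.910400))/(1+1319/46442) = 8681/10000 ≈ 0.868100
step 6 [6y] zero: DF = P = 8259/10000 ≈ 0.825900
step 7 [7y] swap r/1=589/20978: DF=(1 − 589/20978·(0.965400+0.957800+0.942500+0.910400+0.868100+0.825900))/(1+589/20978) = 8233/10000 ≈ 0.823300
step 8 [8y] zero: DF = P = 3931/5000 ≈ 0.786200

1 1 4827/5000
2 2 4789/5000
3 3 377/400
4 4 569/625
5 5 8681/10000
6 6 8259/10000
7 7 8233/10000
8 8 3931/5000
DF(1y) = 4827/5000 ≈ 0.965400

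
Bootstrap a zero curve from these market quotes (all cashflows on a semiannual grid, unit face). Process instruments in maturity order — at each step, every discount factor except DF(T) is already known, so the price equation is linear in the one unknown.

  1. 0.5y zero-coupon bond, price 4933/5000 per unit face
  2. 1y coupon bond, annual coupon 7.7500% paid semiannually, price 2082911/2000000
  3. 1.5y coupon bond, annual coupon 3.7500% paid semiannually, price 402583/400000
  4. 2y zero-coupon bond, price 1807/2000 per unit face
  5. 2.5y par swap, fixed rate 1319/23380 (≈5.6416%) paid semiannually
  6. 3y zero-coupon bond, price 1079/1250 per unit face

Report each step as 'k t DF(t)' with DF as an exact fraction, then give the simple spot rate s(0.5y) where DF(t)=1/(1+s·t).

1 1/2 4933/5000
2 1 4829/5000
3 3/2 119/125
4 2 1807/2000
5 5/2 8681/10000
6 3 1079/1250
s(0.5y) = (1/(4933/5000) − 1)/(1/2) = 134/4933 ≈ 2.7164%

step 1 [0.5y] zero: DF = P = 4933/5000 ≈ 0.986600
step 2 [1y] bond c/2=31/800: DF=(2082911/2000000 − 31/800·(0.986600))/(1+31/800) = 4829/5000 ≈ 0.965800
step 3 [1.5y] bond c/2=3/160: DF=(402583/400000 − 3/160·(0.986600+0.965800))/(1+3/160) = 119/125 ≈ 0.952000
step 4 [2y] zero: DF = P = 1807/2000 ≈ 0.903500
step 5 [2.5y] swap r/2=1319/46760: DF=(1 − 1319/46760·(0.986600+0.965800+0.952000+0.903500))/(1+1319/46760) = 8681/10000 ≈ 0.868100
step 6 [3y] zero: DF = P = 1079/1250 ≈ 0.863200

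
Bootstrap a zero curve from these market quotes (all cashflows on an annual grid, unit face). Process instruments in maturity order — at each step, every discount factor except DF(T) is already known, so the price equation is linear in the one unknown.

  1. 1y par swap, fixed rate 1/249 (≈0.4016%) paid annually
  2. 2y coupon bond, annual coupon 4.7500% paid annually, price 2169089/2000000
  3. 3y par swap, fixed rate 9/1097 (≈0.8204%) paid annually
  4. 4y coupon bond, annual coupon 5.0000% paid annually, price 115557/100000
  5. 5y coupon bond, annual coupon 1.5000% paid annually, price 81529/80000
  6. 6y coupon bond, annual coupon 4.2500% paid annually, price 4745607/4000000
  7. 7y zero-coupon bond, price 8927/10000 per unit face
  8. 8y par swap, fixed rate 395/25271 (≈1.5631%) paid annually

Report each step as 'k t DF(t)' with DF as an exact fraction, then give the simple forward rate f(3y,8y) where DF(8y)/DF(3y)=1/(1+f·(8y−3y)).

step 1 [1y] swap r/1=1/249: DF=(1 − 1/249·(0))/(1+1/249) = 249/250 ≈ 0.996000
step 2 [2y] bond c/1=19/400: DF=(2169089/2000000 − 19/400·(0.996000))/(1+19/400) = 4951/5000 ≈ 0.990200
step 3 [3y] swap r/1=9/1097: DF=(1 − 9/1097·(0.996000+0.990200))/(1+9/1097) = 9757/10000 ≈ 0.975700
step 4 [4y] bond c/1=1/20: DF=(115557/100000 − 1/20·(0.996000+0.990200+0.975700))/(1+1/20) = 1919/2000 ≈ 0.959500
step 5 [5y] bond c/1=3/200: DF=(81529/80000 − 3/200·(0.996000+0.990200+0.975700+0.959500))/(1+3/200) = 9461/10000 ≈ 0.946100
step 6 [6y] bond c/1=17/400: DF=(4745607/4000000 − 17/400·(0.996000+0.990200+0.975700+0.959500+0.946100))/(1+17/400) = 2349/2500 ≈ 0.939600
step 7 [7y] zero: DF = P = 8927/10000 ≈ 0.892700
step 8 [8y] swap r/1=395/25271: DF=(1 − 395/25271·(0.996000+0.990200+0.975700+0.959500+0.946100+0.939600+0.892700))/(1+395/25271) = 1763/2000 ≈ 0.881500

1 1 249/250
2 2 4951/5000
3 3 9757/10000
4 4 1919/2000
5 5 9461/10000
6 6 2349/2500
7 7 8927/10000
8 8 1763/2000
f(3y,8y) = ((9757/10000)/(1763/2000) − 1)/(5) = 942/44075 ≈ 2.1373%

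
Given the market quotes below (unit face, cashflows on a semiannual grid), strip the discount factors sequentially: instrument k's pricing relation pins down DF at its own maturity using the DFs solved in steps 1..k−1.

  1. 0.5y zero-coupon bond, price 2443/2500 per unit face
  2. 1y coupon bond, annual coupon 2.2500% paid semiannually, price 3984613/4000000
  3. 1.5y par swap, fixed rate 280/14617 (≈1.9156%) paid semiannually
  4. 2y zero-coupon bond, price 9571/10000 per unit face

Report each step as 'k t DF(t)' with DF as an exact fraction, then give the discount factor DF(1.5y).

1 1/2 2443/2500
2 1 4871/5000
3 3/2 243/250
4 2 9571/10000
DF(1.5y) = 243/250 ≈ 0.972000

step 1 [0.5y] zero: DF = P = 2443/2500 ≈ 0.977200
step 2 [1y] bond c/2=9/800: DF=(3984613/4000000 − 9/800·(0.977200))/(1+9/800) = 4871/5000 ≈ 0.974200
step 3 [1.5y] swap r/2=140/14617: DF=(1 − 140/14617·(0.977200+0.974200))/(1+140/14617) = 243/250 ≈ 0.972000
step 4 [2y] zero: DF = P = 9571/10000 ≈ 0.957100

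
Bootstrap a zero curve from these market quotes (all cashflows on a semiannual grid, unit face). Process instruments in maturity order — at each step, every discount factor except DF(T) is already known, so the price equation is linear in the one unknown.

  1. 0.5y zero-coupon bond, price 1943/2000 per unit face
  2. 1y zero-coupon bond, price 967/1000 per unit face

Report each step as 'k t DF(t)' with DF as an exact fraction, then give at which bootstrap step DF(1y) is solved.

step 1 [0.5y] zero: DF = P = 1943/2000 ≈ 0.971500
step 2 [1y] zero: DF = P = 967/1000 ≈ 0.967000

1 1/2 1943/2000
2 1 967/1000
DF(1y) is solved at step 2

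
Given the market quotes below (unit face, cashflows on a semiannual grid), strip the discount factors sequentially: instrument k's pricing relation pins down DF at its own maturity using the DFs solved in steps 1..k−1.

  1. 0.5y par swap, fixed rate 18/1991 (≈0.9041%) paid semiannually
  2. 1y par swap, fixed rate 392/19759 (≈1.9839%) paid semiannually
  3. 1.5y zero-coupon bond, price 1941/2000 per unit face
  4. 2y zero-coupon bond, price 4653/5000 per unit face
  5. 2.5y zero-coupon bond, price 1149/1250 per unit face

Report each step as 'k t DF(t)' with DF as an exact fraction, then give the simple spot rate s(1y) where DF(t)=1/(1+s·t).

1 1/2 1991/2000
2 1 2451/2500
3 3/2 1941/2000
4 2 4653/5000
5 5/2 1149/1250
s(1y) = (1/(2451/2500) − 1)/(1) = 49/2451 ≈ 1.9992%

step 1 [0.5y] swap r/2=9/1991: DF=(1 − 9/1991·(0))/(1+9/1991) = 1991/2000 ≈ 0.995500
step 2 [1y] swap r/2=196/19759: DF=(1 − 196/19759·(0.995500))/(1+196/19759) = 2451/2500 ≈ 0.980400
step 3 [1.5y] zero: DF = P = 1941/2000 ≈ 0.970500
step 4 [2y] zero: DF = P = 4653/5000 ≈ 0.930600
step 5 [2.5y] zero: DF = P = 1149/1250 ≈ 0.919200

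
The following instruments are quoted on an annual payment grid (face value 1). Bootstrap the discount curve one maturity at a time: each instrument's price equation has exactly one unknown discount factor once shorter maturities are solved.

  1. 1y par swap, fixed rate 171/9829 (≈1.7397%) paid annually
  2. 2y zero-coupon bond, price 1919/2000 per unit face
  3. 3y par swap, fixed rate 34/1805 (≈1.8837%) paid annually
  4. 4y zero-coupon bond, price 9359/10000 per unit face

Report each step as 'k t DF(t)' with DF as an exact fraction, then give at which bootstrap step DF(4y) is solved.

1 1 9829/10000
2 2 1919/2000
3 3 591/625
4 4 9359/10000
DF(4y) is solved at step 4

step 1 [1y] swap r/1=171/9829: DF=(1 − 171/9829·(0))/(1+171/9829) = 9829/10000 ≈ 0.982900
step 2 [2y] zero: DF = P = 1919/2000 ≈ 0.959500
step 3 [3y] swap r/1=34/1805: DF=(1 − 34/1805·(0.982900+0.959500))/(1+34/1805) = 591/625 ≈ 0.945600
step 4 [4y] zero: DF = P = 9359/10000 ≈ 0.935900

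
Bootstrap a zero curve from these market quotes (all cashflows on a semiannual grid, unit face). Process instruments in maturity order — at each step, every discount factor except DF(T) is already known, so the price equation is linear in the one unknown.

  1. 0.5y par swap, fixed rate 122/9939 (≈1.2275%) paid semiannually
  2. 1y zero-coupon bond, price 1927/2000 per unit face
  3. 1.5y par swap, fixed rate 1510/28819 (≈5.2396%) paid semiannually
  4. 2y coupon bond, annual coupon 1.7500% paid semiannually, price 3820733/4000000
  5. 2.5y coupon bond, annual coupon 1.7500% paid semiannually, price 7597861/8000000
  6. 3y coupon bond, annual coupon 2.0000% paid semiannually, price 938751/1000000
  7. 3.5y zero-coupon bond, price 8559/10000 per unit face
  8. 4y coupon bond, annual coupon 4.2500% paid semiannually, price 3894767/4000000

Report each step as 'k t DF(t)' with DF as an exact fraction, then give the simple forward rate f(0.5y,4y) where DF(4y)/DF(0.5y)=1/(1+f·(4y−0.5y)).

step 1 [0.5y] swap r/2=61/9939: DF=(1 − 61/9939·(0))/(1+61/9939) = 9939/10000 ≈ 0.993900
step 2 [1y] zero: DF = P = 1927/2000 ≈ 0.963500
step 3 [1.5y] swap r/2=755/28819: DF=(1 − 755/28819·(0.993900+0.963500))/(1+755/28819) = 1849/2000 ≈ 0.924500
step 4 [2y] bond c/2=7/800: DF=(3820733/4000000 − 7/800·(0.993900+0.963500+0.924500))/(1+7/800) = 9219/10000 ≈ 0.921900
step 5 [2.5y] bond c/2=7/800: DF=(7597861/8000000 − 7/800·(0.993900+0.963500+0.924500+0.921900))/(1+7/800) = 1817/2000 ≈ 0.908500
step 6 [3y] bond c/2=1/100: DF=(938751/1000000 − 1/100·(0.993900+0.963500+0.924500+0.921900+0.908500))/(1+1/100) = 2207/2500 ≈ 0.882800
step 7 [3.5y] zero: DF = P = 8559/10000 ≈ 0.855900
step 8 [4y] bond c/2=17/800: DF=(3894767/4000000 − 17/800·(0.993900+0.963500+0.924500+0.921900+0.908500+0.882800+0.855900))/(1+17/800) = 512/625 ≈ 0.819200

1 1/2 9939/10000
2 1 1927/2000
3 3/2 1849/2000
4 2 9219/10000
5 5/2 1817/2000
6 3 2207/2500
7 7/2 8559/10000
8 4 512/625
f(0.5y,4y) = ((9939/10000)/(512/625) − 1)/(7/2) = 1747/28672 ≈ 6.0931%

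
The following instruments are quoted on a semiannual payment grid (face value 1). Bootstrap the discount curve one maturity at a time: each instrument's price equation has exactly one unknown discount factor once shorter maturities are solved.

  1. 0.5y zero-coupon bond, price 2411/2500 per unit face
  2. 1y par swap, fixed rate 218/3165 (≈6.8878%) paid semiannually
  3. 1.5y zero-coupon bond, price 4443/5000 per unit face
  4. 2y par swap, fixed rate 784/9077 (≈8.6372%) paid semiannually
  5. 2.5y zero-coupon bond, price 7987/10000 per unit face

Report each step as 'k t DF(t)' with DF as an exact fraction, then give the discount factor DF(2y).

step 1 [0.5y] zero: DF = P = 2411/2500 ≈ 0.964400
step 2 [1y] swap r/2=109/3165: DF=(1 − 109/3165·(0.964400))/(1+109/3165) = 4673/5000 ≈ 0.934600
step 3 [1.5y] zero: DF = P = 4443/5000 ≈ 0.888600
step 4 [2y] swap r/2=392/9077: DF=(1 − 392/9077·(0.964400+0.934600+0.888600))/(1+392/9077) = 527/625 ≈ 0.843200
step 5 [2.5y] zero: DF = P = 7987/10000 ≈ 0.798700

1 1/2 2411/2500
2 1 4673/5000
3 3/2 4443/5000
4 2 527/625
5 5/2 7987/10000
DF(2y) = 527/625 ≈ 0.843200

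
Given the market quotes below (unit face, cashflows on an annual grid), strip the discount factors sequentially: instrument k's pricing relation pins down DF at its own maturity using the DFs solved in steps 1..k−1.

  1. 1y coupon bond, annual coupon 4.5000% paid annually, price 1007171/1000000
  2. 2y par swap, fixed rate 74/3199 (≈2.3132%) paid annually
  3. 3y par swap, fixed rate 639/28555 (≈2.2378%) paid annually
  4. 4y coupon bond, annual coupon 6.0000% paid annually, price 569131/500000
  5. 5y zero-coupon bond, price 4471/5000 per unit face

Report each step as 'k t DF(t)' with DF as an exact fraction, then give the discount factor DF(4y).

1 1 4819/5000
2 2 2389/2500
3 3 9361/10000
4 4 4561/5000
5 5 4471/5000
DF(4y) = 4561/5000 ≈ 0.912200

step 1 [1y] bond c/1=9/200: DF=(1007171/1000000 − 9/200·(0))/(1+9/200) = 4819/5000 ≈ 0.963800
step 2 [2y] swap r/1=74/3199: DF=(1 − 74/3199·(0.963800))/(1+74/3199) = 2389/2500 ≈ 0.955600
step 3 [3y] swap r/1=639/28555: DF=(1 − 639/28555·(0.963800+0.955600))/(1+639/28555) = 9361/10000 ≈ 0.936100
step 4 [4y] bond c/1=3/50: DF=(569131/500000 − 3/50·(0.963800+0.955600+0.936100))/(1+3/50) = 4561/5000 ≈ 0.912200
step 5 [5y] zero: DF = P = 4471/5000 ≈ 0.894200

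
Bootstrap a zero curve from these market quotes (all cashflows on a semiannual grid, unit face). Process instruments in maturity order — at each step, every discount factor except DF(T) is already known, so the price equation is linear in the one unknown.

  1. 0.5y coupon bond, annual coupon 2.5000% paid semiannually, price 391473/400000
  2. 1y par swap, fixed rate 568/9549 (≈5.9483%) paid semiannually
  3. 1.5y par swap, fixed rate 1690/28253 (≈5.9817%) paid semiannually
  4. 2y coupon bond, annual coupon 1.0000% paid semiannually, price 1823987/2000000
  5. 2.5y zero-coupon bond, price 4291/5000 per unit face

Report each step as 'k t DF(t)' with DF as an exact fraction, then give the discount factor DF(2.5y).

step 1 [0.5y] bond c/2=1/80: DF=(391473/400000 − 1/80·(0))/(1+1/80) = 4833/5000 ≈ 0.966600
step 2 [1y] swap r/2=284/9549: DF=(1 − 284/9549·(0.966600))/(1+284/9549) = 1179/1250 ≈ 0.943200
step 3 [1.5y] swap r/2=845/28253: DF=(1 − 845/28253·(0.966600+0.943200))/(1+845/28253) = 1831/2000 ≈ 0.915500
step 4 [2y] bond c/2=1/200: DF=(1823987/2000000 − 1/200·(0.966600+0.943200+0.915500))/(1+1/200) = 4467/5000 ≈ 0.893400
step 5 [2.5y] zero: DF = P = 4291/5000 ≈ 0.858200

1 1/2 4833/5000
2 1 1179/1250
3 3/2 1831/2000
4 2 4467/5000
5 5/2 4291/5000
DF(2.5y) = 4291/5000 ≈ 0.858200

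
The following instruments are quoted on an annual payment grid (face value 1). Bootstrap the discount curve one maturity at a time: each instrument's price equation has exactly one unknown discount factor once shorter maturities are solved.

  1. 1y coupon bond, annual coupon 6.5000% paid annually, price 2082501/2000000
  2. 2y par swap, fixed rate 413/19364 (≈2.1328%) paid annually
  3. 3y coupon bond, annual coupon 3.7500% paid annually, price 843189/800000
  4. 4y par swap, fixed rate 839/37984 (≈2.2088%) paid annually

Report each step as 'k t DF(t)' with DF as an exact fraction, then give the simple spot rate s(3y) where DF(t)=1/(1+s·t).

1 1 9777/10000
2 2 9587/10000
3 3 9459/10000
4 4 9161/10000
s(3y) = (1/(9459/10000) − 1)/(3) = 541/28377 ≈ 1.9065%

step 1 [1y] bond c/1=13/200: DF=(2082501/2000000 − 13/200·(0))/(1+13/200) = 9777/10000 ≈ 0.977700
step 2 [2y] swap r/1=413/19364: DF=(1 − 413/19364·(0.977700))/(1+413/19364) = 9587/10000 ≈ 0.958700
step 3 [3y] bond c/1=3/80: DF=(843189/800000 − 3/80·(0.977700+0.958700))/(1+3/80) = 9459/10000 ≈ 0.945900
step 4 [4y] swap r/1=839/37984: DF=(1 − 839/37984·(0.977700+0.958700+0.945900))/(1+839/37984) = 9161/10000 ≈ 0.916100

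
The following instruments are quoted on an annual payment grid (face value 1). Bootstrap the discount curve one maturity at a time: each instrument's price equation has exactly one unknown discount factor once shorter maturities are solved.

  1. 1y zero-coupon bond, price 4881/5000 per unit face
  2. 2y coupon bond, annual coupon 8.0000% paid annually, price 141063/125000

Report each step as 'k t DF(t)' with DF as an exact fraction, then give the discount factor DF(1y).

1 1 4881/5000
2 2 4863/5000
DF(1y) = 4881/5000 ≈ 0.976200

step 1 [1y] zero: DF = P = 4881/5000 ≈ 0.976200
step 2 [2y] bond c/1=2/25: DF=(141063/125000 − 2/25·(0.976200))/(1+2/25) = 4863/5000 ≈ 0.972600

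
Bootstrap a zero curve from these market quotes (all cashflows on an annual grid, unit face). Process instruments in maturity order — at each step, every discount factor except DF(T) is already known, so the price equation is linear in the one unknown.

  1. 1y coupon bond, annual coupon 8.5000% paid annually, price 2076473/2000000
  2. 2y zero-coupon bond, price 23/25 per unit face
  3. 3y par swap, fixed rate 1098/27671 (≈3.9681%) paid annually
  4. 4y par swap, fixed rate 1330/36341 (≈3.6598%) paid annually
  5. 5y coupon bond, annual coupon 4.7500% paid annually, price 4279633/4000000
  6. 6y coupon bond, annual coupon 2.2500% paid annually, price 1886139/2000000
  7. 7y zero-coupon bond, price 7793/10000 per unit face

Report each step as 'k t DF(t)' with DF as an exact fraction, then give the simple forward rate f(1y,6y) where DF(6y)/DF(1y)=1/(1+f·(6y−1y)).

step 1 [1y] bond c/1=17/200: DF=(2076473/2000000 − 17/200·(0))/(1+17/200) = 9569/10000 ≈ 0.956900
step 2 [2y] zero: DF = P = 23/25 ≈ 0.920000
step 3 [3y] swap r/1=1098/27671: DF=(1 − 1098/27671·(0.956900+0.920000))/(1+1098/27671) = 4451/5000 ≈ 0.890200
step 4 [4y] swap r/1=1330/36341: DF=(1 − 1330/36341·(0.956900+0.920000+0.890200))/(1+1330/36341) = 867/1000 ≈ 0.867000
step 5 [5y] bond c/1=19/400: DF=(4279633/4000000 − 19/400·(0.956900+0.920000+0.890200+0.867000))/(1+19/400) = 4283/5000 ≈ 0.856600
step 6 [6y] bond c/1=9/400: DF=(1886139/2000000 − 9/400·(0.956900+0.920000+0.890200+0.867000+0.856600))/(1+9/400) = 1647/2000 ≈ 0.823500
step 7 [7y] zero: DF = P = 7793/10000 ≈ 0.779300

1 1 9569/10000
2 2 23/25
3 3 4451/5000
4 4 867/1000
5 5 4283/5000
6 6 1647/2000
7 7 7793/10000
f(1y,6y) = ((9569/10000)/(1647/2000) − 1)/(5) = 1334/41175 ≈ 3.2398%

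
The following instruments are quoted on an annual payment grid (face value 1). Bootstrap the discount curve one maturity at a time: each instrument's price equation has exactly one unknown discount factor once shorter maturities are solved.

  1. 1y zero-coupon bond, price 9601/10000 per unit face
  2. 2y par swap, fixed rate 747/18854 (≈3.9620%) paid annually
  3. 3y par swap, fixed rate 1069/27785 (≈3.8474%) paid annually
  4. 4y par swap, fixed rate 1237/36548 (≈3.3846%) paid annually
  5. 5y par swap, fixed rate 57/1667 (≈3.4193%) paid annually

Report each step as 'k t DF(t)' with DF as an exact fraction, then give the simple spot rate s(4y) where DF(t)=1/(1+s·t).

1 1 9601/10000
2 2 9253/10000
3 3 8931/10000
4 4 8763/10000
5 5 8461/10000
s(4y) = (1/(8763/10000) − 1)/(4) = 1237/35052 ≈ 3.5290%

step 1 [1y] zero: DF = P = 9601/10000 ≈ 0.960100
step 2 [2y] swap r/1=747/18854: DF=(1 − 747/18854·(0.960100))/(1+747/18854) = 9253/10000 ≈ 0.925300
step 3 [3y] swap r/1=1069/27785: DF=(1 − 1069/27785·(0.960100+0.925300))/(1+1069/27785) = 8931/10000 ≈ 0.893100
step 4 [4y] swap r/1=1237/36548: DF=(1 − 1237/36548·(0.960100+0.925300+0.893100))/(1+1237/36548) = 8763/10000 ≈ 0.876300
step 5 [5y] swap r/1=57/1667: DF=(1 − 57/1667·(0.960100+0.925300+0.893100+0.876300))/(1+57/1667) = 8461/10000 ≈ 0.846100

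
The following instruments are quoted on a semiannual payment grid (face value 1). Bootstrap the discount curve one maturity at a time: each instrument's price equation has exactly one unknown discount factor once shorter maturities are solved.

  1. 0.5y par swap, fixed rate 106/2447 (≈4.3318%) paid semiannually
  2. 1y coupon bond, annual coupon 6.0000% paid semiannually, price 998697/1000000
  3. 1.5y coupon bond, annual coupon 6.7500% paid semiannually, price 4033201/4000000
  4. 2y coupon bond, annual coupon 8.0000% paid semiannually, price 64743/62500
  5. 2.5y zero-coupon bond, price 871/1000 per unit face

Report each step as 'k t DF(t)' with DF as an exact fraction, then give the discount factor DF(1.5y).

step 1 [0.5y] swap r/2=53/2447: DF=(1 − 53/2447·(0))/(1+53/2447) = 2447/2500 ≈ 0.978800
step 2 [1y] bond c/2=3/100: DF=(998697/1000000 − 3/100·(0.978800))/(1+3/100) = 9411/10000 ≈ 0.941100
step 3 [1.5y] bond c/2=27/800: DF=(4033201/4000000 − 27/800·(0.978800+0.941100))/(1+27/800) = 9127/10000 ≈ 0.912700
step 4 [2y] bond c/2=1/25: DF=(64743/62500 − 1/25·(0.978800+0.941100+0.912700))/(1+1/25) = 8871/10000 ≈ 0.887100
step 5 [2.5y] zero: DF = P = 871/1000 ≈ 0.871000

1 1/2 2447/2500
2 1 9411/10000
3 3/2 9127/10000
4 2 8871/10000
5 5/2 871/1000
DF(1.5y) = 9127/10000 ≈ 0.912700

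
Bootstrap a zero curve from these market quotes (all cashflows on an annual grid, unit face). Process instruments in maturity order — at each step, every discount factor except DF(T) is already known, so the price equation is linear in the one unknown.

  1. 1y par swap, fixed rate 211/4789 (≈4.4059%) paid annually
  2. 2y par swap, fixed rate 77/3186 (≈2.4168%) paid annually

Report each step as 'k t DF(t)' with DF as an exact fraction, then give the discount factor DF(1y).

step 1 [1y] swap r/1=211/4789: DF=(1 − 211/4789·(0))/(1+211/4789) = 4789/5000 ≈ 0.957800
step 2 [2y] swap r/1=77/3186: DF=(1 − 77/3186·(0.957800))/(1+77/3186) = 4769/5000 ≈ 0.953800

1 1 4789/5000
2 2 4769/5000
DF(1y) = 4789/5000 ≈ 0.957800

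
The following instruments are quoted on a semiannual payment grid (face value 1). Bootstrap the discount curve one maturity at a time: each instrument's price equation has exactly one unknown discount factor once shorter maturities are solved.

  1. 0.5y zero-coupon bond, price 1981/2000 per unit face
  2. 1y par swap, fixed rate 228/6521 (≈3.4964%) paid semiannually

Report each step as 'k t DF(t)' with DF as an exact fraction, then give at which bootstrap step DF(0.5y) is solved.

1 1/2 1981/2000
2 1 4829/5000
DF(0.5y) is solved at step 1

step 1 [0.5y] zero: DF = P = 1981/2000 ≈ 0.990500
step 2 [1y] swap r/2=114/6521: DF=(1 − 114/6521·(0.990500))/(1+114/6521) = 4829/5000 ≈ 0.965800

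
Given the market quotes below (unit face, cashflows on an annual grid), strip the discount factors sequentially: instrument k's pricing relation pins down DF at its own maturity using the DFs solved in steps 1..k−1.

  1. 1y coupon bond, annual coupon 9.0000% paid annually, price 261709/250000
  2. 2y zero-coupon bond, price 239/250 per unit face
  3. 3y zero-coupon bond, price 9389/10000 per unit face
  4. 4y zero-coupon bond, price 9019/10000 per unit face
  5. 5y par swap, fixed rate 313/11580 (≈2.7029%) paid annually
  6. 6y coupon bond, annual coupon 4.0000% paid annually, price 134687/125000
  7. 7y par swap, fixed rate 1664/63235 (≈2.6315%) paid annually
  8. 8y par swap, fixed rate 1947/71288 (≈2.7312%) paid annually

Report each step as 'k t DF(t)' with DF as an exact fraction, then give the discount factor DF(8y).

1 1 2401/2500
2 2 239/250
3 3 9389/10000
4 4 9019/10000
5 5 2187/2500
6 6 8579/10000
7 7 521/625
8 8 8053/10000
DF(8y) = 8053/10000 ≈ 0.805300

step 1 [1y] bond c/1=9/100: DF=(261709/250000 − 9/100·(0))/(1+9/100) = 2401/2500 ≈ 0.960400
step 2 [2y] zero: DF = P = 239/250 ≈ 0.956000
step 3 [3y] zero: DF = P = 9389/10000 ≈ 0.938900
step 4 [4y] zero: DF = P = 9019/10000 ≈ 0.901900
step 5 [5y] swap r/1=313/11580: DF=(1 − 313/11580·(0.960400+0.956000+0.938900+0.901900))/(1+313/11580) = 2187/2500 ≈ 0.874800
step 6 [6y] bond c/1=1/25: DF=(134687/125000 − 1/25·(0.960400+0.956000+0.938900+0.901900+0.874800))/(1+1/25) = 8579/10000 ≈ 0.857900
step 7 [7y] swap r/1=1664/63235: DF=(1 − 1664/63235·(0.960400+0.956000+0.938900+0.901900+0.874800+0.857900))/(1+1664/63235) = 521/625 ≈ 0.833600
step 8 [8y] swap r/1=1947/71288: DF=(1 − 1947/71288·(0.960400+0.956000+0.938900+0.901900+0.874800+0.857900+0.833600))/(1+1947/71288) = 8053/10000 ≈ 0.805300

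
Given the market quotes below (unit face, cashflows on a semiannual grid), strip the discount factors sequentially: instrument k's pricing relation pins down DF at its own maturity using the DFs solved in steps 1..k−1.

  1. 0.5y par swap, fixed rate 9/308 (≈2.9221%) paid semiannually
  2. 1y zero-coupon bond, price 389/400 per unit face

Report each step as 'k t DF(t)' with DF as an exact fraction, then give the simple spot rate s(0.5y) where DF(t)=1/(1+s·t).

1 1/2 616/625
2 1 389/400
s(0.5y) = (1/(616/625) − 1)/(1/2) = 9/308 ≈ 2.9221%

step 1 [0.5y] swap r/2=9/616: DF=(1 − 9/616·(0))/(1+9/616) = 616/625 ≈ 0.985600
step 2 [1y] zero: DF = P = 389/400 ≈ 0.972500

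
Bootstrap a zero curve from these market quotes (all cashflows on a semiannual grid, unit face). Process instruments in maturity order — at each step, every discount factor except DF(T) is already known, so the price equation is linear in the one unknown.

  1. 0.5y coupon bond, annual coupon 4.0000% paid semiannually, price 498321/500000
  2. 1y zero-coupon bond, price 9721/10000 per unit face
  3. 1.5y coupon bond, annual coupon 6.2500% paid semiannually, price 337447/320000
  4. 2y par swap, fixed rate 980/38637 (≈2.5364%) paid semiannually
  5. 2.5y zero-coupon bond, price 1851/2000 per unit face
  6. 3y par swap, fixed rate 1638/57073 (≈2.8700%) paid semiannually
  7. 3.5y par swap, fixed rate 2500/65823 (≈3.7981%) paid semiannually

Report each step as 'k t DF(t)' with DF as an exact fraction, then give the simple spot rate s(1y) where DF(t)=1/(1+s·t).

step 1 [0.5y] bond c/2=1/50: DF=(498321/500000 − 1/50·(0))/(1+1/50) = 9771/10000 ≈ 0.977100
step 2 [1y] zero: DF = P = 9721/10000 ≈ 0.972100
step 3 [1.5y] bond c/2=1/32: DF=(337447/320000 − 1/32·(0.977100+0.972100))/(1+1/32) = 1927/2000 ≈ 0.963500
step 4 [2y] swap r/2=490/38637: DF=(1 − 490/38637·(0.977100+0.972100+0.963500))/(1+490/38637) = 951/1000 ≈ 0.951000
step 5 [2.5y] zero: DF = P = 1851/2000 ≈ 0.925500
step 6 [3y] swap r/2=819/57073: DF=(1 − 819/57073·(0.977100+0.972100+0.963500+0.951000+0.925500))/(1+819/57073) = 9181/10000 ≈ 0.918100
step 7 [3.5y] swap r/2=1250/65823: DF=(1 − 1250/65823·(0.977100+0.972100+0.963500+0.951000+0.925500+0.918100))/(1+1250/65823) = 7/8 ≈ 0.875000

1 1/2 9771/10000
2 1 9721/10000
3 3/2 1927/2000
4 2 951/1000
5 5/2 1851/2000
6 3 9181/10000
7 7/2 7/8
s(1y) = (1/(9721/10000) − 1)/(1) = 279/9721 ≈ 2.8701%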